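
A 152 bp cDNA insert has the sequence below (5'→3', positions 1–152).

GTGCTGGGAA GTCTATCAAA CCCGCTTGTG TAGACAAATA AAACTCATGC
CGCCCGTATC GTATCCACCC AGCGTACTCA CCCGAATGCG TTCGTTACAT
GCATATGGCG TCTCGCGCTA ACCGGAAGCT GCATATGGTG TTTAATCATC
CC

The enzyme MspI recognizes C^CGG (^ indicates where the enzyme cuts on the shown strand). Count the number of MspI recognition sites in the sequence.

CCGG occurs starting at position 122.
MspI cuts at 1 site.

1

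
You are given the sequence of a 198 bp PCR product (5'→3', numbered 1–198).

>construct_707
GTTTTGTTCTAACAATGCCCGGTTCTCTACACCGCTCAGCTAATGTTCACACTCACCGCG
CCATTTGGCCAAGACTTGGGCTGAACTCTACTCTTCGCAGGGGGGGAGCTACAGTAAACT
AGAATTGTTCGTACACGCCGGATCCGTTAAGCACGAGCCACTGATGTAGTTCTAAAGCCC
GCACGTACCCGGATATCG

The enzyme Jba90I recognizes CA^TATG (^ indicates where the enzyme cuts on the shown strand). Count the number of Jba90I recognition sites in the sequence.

0

No occurrence of CATATG is present in the sequence.
Jba90I does not cut: 0 sites.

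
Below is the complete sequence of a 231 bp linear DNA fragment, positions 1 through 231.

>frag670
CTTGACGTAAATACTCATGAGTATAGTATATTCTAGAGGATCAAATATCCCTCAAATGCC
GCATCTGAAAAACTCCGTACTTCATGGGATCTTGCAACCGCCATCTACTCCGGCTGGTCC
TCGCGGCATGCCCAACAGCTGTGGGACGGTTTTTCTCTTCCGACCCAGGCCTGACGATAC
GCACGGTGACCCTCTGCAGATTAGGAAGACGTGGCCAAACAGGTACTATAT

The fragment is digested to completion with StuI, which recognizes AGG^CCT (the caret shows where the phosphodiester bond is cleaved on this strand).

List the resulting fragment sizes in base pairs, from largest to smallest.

The StuI site (AGGCCT) starts at position 167.
StuI cuts after base 3 of each site, so after position 169.
Linear molecule, 1 cut → 2 fragments:
  1–169 → 169 bp
  170–231 → 62 bp
Sorted largest to smallest: 169, 62 bp.

169, 62 bp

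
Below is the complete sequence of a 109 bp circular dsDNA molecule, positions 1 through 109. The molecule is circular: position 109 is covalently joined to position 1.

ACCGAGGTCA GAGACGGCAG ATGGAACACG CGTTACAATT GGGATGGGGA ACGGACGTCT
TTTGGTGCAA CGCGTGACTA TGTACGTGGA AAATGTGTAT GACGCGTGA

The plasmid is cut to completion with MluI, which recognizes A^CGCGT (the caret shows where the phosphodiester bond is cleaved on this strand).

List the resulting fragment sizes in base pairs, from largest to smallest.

MluI sites (ACGCGT) start at positions 28, 70, 102.
MluI cuts after the first base of each site, so after positions 28, 70, 102.
Circular molecule, 3 cuts → 3 fragments:
  29–70 → 42 bp
  71–102 → 32 bp
  103–109 then 1–28 → 7 + 28 = 35 bp
Sorted largest to smallest: 42, 35, 32 bp.

42, 35, 32 bp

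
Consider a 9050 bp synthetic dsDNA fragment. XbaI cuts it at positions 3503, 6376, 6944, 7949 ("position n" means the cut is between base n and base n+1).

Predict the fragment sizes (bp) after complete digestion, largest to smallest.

3503, 2873, 1101, 1005, 568 bp

Linear molecule, 4 cuts → 5 fragments:
  3503 − 0 = 3503 bp
  6376 − 3503 = 2873 bp
  6944 − 6376 = 568 bp
  7949 − 6944 = 1005 bp
  9050 − 7949 = 1101 bp
Sorted largest to smallest: 3503, 2873, 1101, 1005, 568 bp.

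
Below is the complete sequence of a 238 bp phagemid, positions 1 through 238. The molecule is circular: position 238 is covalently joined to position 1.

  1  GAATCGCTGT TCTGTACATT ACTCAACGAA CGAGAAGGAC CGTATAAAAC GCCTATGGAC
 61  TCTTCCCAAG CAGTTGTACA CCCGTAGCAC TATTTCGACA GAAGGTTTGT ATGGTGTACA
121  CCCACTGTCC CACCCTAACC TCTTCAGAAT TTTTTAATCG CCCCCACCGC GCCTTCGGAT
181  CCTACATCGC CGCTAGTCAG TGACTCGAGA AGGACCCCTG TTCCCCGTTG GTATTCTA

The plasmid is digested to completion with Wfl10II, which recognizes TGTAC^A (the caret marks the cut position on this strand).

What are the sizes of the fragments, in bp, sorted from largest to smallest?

136, 62, 40 bp

Wfl10II sites (TGTACA) start at positions 13, 75, 115.
Wfl10II cuts after base 5 of each site (before the last base), so after positions 17, 79, 119.
Circular molecule, 3 cuts → 3 fragments:
  18–79 → 62 bp
  80–119 → 40 bp
  120–238 then 1–17 → 119 + 17 = 136 bp
Sorted largest to smallest: 136, 62, 40 bp.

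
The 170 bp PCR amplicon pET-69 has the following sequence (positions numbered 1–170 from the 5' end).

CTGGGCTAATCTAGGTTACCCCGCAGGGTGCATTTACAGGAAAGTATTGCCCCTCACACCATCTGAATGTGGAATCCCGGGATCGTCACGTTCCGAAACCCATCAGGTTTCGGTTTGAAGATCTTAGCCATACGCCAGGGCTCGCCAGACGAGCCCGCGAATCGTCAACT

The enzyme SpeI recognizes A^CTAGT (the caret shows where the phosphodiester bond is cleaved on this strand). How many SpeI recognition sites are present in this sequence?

No occurrence of ACTAGT is present in the sequence.
SpeI does not cut: 0 sites.

0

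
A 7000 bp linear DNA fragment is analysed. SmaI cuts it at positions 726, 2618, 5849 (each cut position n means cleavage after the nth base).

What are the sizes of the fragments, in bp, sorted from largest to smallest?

Linear molecule, 3 cuts → 4 fragments:
  726 − 0 = 726 bp
  2618 − 726 = 1892 bp
  5849 − 2618 = 3231 bp
  7000 − 5849 = 1151 bp
Sorted largest to smallest: 3231, 1892, 1151, 726 bp.

3231, 1892, 1151, 726 bp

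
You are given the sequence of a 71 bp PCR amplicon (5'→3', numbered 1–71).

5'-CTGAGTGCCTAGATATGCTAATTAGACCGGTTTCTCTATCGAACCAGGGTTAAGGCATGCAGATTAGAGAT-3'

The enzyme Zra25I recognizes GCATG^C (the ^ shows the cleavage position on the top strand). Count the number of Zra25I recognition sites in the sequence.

GCATGC occurs starting at position 55.
Zra25I cuts at 1 site.

1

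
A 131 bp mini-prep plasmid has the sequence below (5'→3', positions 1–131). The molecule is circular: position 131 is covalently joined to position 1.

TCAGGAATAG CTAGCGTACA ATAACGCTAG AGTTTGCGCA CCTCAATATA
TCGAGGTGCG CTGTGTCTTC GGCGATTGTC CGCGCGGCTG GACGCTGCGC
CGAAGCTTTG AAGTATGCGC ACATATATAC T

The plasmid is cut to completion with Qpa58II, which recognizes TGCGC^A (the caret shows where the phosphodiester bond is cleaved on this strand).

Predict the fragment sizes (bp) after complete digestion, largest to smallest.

Qpa58II sites (TGCGCA) start at positions 35, 116.
Qpa58II cuts after base 5 of each site (before the last base), so after positions 39, 120.
Circular molecule, 2 cuts → 2 fragments:
  40–120 → 81 bp
  121–131 then 1–39 → 11 + 39 = 50 bp
Sorted largest to smallest: 81, 50 bp.

81, 50 bp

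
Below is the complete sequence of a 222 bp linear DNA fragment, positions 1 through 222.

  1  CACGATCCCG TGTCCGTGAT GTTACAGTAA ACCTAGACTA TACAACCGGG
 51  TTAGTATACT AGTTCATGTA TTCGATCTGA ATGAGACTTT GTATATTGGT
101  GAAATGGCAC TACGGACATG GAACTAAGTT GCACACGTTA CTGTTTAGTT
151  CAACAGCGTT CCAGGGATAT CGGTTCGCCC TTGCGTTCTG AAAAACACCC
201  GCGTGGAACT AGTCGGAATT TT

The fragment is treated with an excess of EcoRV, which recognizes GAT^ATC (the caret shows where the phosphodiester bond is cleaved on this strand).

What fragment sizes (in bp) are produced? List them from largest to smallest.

168, 54 bp

The EcoRV site (GATATC) starts at position 166.
EcoRV cuts after base 3 of each site, so after position 168.
Linear molecule, 1 cut → 2 fragments:
  1–168 → 168 bp
  169–222 → 54 bp
Sorted largest to smallest: 168, 54 bp.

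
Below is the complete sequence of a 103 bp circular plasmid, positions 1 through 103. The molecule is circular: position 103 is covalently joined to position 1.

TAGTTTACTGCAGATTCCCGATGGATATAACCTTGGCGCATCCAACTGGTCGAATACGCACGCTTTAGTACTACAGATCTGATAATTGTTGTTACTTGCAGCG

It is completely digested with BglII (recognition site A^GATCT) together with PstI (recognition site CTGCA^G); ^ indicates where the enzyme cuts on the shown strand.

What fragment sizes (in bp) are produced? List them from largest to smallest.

63, 40 bp

The BglII site (AGATCT) starts at position 75.
BglII cuts after the first base of each site, so after position 75.
The PstI site (CTGCAG) starts at position 8.
PstI cuts after base 5 of each site (before the last base), so after position 12.
Combined cut positions: 12, 75.
Circular molecule, 2 cuts → 2 fragments:
  13–75 → 63 bp
  76–103 then 1–12 → 28 + 12 = 40 bp
Sorted largest to smallest: 63, 40 bp.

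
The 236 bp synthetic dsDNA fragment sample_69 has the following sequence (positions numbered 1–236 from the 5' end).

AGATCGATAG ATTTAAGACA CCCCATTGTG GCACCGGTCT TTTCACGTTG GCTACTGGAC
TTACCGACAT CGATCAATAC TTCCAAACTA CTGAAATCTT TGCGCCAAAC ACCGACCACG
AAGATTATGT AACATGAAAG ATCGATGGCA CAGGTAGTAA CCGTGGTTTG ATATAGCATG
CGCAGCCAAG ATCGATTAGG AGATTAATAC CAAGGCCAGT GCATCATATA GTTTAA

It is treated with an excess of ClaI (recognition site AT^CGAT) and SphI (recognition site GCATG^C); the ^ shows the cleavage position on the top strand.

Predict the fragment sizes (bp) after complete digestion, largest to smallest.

72, 66, 44, 38, 12, 4 bp

ClaI sites (ATCGAT) start at positions 3, 69, 141, 191.
ClaI cuts after base 2 of each site, so after positions 4, 70, 142, 192.
The SphI site (GCATGC) starts at position 176.
SphI cuts after base 5 of each site (before the last base), so after position 180.
Combined cut positions: 4, 70, 142, 180, 192.
Linear molecule, 5 cuts → 6 fragments:
  1–4 → 4 bp
  5–70 → 66 bp
  71–142 → 72 bp
  143–180 → 38 bp
  181–192 → 12 bp
  193–236 → 44 bp
Sorted largest to smallest: 72, 66, 44, 38, 12, 4 bp.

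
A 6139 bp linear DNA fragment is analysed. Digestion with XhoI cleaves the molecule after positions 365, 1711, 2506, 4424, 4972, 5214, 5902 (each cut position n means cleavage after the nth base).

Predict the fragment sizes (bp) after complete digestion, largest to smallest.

Linear molecule, 7 cuts → 8 fragments:
  365 − 0 = 365 bp
  1711 − 365 = 1346 bp
  2506 − 1711 = 795 bp
  4424 − 2506 = 1918 bp
  4972 − 4424 = 548 bp
  5214 − 4972 = 242 bp
  5902 − 5214 = 688 bp
  6139 − 5902 = 237 bp
Sorted largest to smallest: 1918, 1346, 795, 688, 548, 365, 242, 237 bp.

1918, 1346, 795, 688, 548, 365, 242, 237 bp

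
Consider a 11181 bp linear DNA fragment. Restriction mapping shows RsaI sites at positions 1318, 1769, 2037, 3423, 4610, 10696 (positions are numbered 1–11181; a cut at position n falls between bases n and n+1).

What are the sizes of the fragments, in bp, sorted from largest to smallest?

Linear molecule, 6 cuts → 7 fragments:
  1318 − 0 = 1318 bp
  1769 − 1318 = 451 bp
  2037 − 1769 = 268 bp
  3423 − 2037 = 1386 bp
  4610 − 3423 = 1187 bp
  10696 − 4610 = 6086 bp
  11181 − 10696 = 485 bp
Sorted largest to smallest: 6086, 1386, 1318, 1187, 485, 451, 268 bp.

6086, 1386, 1318, 1187, 485, 451, 268 bp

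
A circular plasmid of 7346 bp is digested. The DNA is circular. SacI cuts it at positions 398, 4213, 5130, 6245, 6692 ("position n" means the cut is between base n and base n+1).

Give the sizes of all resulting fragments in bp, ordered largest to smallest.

3815, 1115, 1052, 917, 447 bp

Circular molecule, 5 cuts → 5 fragments:
  4213 − 398 = 3815 bp
  5130 − 4213 = 917 bp
  6245 − 5130 = 1115 bp
  6692 − 6245 = 447 bp
  wrap: 7346 − 6692 + 398 = 1052 bp
Sorted largest to smallest: 3815, 1115, 1052, 917, 447 bp.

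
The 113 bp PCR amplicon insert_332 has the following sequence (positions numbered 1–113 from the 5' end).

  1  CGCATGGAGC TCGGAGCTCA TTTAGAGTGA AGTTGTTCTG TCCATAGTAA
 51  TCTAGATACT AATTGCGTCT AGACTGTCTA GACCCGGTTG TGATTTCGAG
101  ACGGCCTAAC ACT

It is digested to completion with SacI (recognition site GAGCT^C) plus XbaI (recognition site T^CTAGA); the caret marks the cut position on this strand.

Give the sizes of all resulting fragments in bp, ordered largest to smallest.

SacI sites (GAGCTC) start at positions 7, 14.
SacI cuts after base 5 of each site (before the last base), so after positions 11, 18.
XbaI sites (TCTAGA) start at positions 51, 68, 77.
XbaI cuts after the first base of each site, so after positions 51, 68, 77.
Combined cut positions: 11, 18, 51, 68, 77.
Linear molecule, 5 cuts → 6 fragments:
  1–11 → 11 bp
  12–18 → 7 bp
  19–51 → 33 bp
  52–68 → 17 bp
  69–77 → 9 bp
  78–113 → 36 bp
Sorted largest to smallest: 36, 33, 17, 11, 9, 7 bp.

36, 33, 17, 11, 9, 7 bp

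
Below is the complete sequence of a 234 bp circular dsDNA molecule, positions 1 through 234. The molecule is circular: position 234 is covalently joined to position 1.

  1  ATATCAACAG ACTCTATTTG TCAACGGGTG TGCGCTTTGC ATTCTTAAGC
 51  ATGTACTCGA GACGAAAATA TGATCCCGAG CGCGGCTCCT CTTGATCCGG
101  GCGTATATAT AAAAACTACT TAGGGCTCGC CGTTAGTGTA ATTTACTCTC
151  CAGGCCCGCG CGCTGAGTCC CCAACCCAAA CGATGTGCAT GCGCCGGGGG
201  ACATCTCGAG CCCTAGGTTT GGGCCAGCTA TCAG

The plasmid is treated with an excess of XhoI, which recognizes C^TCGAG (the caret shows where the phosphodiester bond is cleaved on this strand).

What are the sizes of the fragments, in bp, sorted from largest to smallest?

149, 85 bp

XhoI sites (CTCGAG) start at positions 56, 205.
XhoI cuts after the first base of each site, so after positions 56, 205.
Circular molecule, 2 cuts → 2 fragments:
  57–205 → 149 bp
  206–234 then 1–56 → 29 + 56 = 85 bp
Sorted largest to smallest: 149, 85 bp.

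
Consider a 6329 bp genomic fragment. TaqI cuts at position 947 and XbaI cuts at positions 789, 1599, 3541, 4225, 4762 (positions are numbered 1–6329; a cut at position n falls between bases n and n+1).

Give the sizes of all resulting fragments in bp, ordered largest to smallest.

1942, 1567, 789, 684, 652, 537, 158 bp

Combined cut positions (sorted): 789, 947, 1599, 3541, 4225, 4762.
Linear molecule, 6 cuts → 7 fragments:
  789 − 0 = 789 bp
  947 − 789 = 158 bp
  1599 − 947 = 652 bp
  3541 − 1599 = 1942 bp
  4225 − 3541 = 684 bp
  4762 − 4225 = 537 bp
  6329 − 4762 = 1567 bp
Sorted largest to smallest: 1942, 1567, 789, 684, 652, 537, 158 bp.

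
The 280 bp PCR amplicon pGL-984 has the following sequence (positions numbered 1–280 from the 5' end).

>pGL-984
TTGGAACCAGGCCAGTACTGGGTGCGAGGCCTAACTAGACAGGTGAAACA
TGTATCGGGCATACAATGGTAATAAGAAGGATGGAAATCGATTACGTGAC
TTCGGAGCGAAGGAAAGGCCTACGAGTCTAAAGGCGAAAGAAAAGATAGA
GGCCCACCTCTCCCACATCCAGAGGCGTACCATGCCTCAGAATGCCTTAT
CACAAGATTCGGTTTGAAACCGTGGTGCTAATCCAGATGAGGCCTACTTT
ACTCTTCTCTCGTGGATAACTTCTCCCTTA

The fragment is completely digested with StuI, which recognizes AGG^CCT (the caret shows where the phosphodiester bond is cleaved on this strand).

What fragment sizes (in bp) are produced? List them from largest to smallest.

124, 89, 38, 29 bp

StuI sites (AGGCCT) start at positions 27, 116, 240.
StuI cuts after base 3 of each site, so after positions 29, 118, 242.
Linear molecule, 3 cuts → 4 fragments:
  1–29 → 29 bp
  30–118 → 89 bp
  119–242 → 124 bp
  243–280 → 38 bp
Sorted largest to smallest: 124, 89, 38, 29 bp.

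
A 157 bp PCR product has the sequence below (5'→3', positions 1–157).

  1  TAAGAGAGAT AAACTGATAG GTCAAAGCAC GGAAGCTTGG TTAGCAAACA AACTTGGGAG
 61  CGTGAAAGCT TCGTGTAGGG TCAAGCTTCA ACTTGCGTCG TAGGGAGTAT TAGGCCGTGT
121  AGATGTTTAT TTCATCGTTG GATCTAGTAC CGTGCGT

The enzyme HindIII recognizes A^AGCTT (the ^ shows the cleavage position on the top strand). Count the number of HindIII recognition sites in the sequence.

3

AAGCTT occurs starting at positions 33, 66, 83.
HindIII cuts at 3 sites.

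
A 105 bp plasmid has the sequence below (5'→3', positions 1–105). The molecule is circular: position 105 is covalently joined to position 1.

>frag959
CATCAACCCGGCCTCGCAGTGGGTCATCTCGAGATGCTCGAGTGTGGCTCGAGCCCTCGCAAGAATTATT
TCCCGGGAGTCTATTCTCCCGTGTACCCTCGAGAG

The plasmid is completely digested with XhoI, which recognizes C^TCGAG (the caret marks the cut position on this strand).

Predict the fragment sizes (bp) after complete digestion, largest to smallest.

50, 35, 11, 9 bp

XhoI sites (CTCGAG) start at positions 28, 37, 48, 98.
XhoI cuts after the first base of each site, so after positions 28, 37, 48, 98.
Circular molecule, 4 cuts → 4 fragments:
  29–37 → 9 bp
  38–48 → 11 bp
  49–98 → 50 bp
  99–105 then 1–28 → 7 + 28 = 35 bp
Sorted largest to smallest: 50, 35, 11, 9 bp.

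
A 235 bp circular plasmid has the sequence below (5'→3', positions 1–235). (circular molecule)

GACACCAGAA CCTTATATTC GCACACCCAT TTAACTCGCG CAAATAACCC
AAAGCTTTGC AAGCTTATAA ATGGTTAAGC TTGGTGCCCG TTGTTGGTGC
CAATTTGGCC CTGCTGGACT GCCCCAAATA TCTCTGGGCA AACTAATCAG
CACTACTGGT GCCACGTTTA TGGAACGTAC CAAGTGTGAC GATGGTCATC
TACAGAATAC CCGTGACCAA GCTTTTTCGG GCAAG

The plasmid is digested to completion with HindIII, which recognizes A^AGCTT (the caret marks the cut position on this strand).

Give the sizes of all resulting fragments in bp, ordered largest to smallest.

HindIII sites (AAGCTT) start at positions 52, 61, 77, 219.
HindIII cuts after the first base of each site, so after positions 52, 61, 77, 219.
Circular molecule, 4 cuts → 4 fragments:
  53–61 → 9 bp
  62–77 → 16 bp
  78–219 → 142 bp
  220–235 then 1–52 → 16 + 52 = 68 bp
Sorted largest to smallest: 142, 68, 16, 9 bp.

142, 68, 16, 9 bp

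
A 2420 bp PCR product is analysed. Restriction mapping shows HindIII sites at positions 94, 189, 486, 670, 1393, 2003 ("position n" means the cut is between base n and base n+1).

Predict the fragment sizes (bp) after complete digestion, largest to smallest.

Linear molecule, 6 cuts → 7 fragments:
  94 − 0 = 94 bp
  189 − 94 = 95 bp
  486 − 189 = 297 bp
  670 − 486 = 184 bp
  1393 − 670 = 723 bp
  2003 − 1393 = 610 bp
  2420 − 2003 = 417 bp
Sorted largest to smallest: 723, 610, 417, 297, 184, 95, 94 bp.

723, 610, 417, 297, 184, 95, 94 bp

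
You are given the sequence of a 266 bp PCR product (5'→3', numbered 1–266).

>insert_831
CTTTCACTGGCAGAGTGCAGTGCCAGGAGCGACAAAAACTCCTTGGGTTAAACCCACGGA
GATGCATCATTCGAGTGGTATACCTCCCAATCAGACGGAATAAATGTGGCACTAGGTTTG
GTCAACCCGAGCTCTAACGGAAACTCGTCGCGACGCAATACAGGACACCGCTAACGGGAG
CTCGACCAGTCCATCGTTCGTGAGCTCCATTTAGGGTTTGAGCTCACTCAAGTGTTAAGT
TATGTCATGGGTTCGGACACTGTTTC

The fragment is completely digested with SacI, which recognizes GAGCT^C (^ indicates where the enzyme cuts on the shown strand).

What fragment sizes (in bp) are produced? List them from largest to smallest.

133, 49, 42, 24, 18 bp

SacI sites (GAGCTC) start at positions 129, 178, 202, 220.
SacI cuts after base 5 of each site (before the last base), so after positions 133, 182, 206, 224.
Linear molecule, 4 cuts → 5 fragments:
  1–133 → 133 bp
  134–182 → 49 bp
  183–206 → 24 bp
  207–224 → 18 bp
  225–266 → 42 bp
Sorted largest to smallest: 133, 49, 42, 24, 18 bp.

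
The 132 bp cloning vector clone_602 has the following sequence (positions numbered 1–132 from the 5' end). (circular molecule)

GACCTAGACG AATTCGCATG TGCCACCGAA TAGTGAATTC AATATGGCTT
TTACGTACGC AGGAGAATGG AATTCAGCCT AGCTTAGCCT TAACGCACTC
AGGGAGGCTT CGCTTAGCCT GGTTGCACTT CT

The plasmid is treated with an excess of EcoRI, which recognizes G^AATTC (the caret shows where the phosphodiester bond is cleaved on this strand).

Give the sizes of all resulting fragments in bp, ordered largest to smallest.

EcoRI sites (GAATTC) start at positions 10, 35, 70.
EcoRI cuts after the first base of each site, so after positions 10, 35, 70.
Circular molecule, 3 cuts → 3 fragments:
  11–35 → 25 bp
  36–70 → 35 bp
  71–132 then 1–10 → 62 + 10 = 72 bp
Sorted largest to smallest: 72, 35, 25 bp.

72, 35, 25 bp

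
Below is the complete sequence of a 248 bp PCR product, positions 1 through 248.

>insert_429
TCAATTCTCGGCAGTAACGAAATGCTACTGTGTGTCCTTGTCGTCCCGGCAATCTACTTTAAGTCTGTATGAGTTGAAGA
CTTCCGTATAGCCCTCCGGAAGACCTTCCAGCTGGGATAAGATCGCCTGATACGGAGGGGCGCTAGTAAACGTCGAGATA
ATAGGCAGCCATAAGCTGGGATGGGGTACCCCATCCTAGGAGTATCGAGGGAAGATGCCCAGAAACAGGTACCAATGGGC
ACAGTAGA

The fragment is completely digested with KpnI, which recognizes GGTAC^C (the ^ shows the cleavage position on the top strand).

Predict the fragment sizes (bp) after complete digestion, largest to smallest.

KpnI sites (GGTACC) start at positions 185, 228.
KpnI cuts after base 5 of each site (before the last base), so after positions 189, 232.
Linear molecule, 2 cuts → 3 fragments:
  1–189 → 189 bp
  190–232 → 43 bp
  233–248 → 16 bp
Sorted largest to smallest: 189, 43, 16 bp.

189, 43, 16 bp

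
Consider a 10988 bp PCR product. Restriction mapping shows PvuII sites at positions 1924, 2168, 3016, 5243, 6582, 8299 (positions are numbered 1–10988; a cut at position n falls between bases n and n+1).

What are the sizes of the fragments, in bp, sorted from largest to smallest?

Linear molecule, 6 cuts → 7 fragments:
  1924 − 0 = 1924 bp
  2168 − 1924 = 244 bp
  3016 − 2168 = 848 bp
  5243 − 3016 = 2227 bp
  6582 − 5243 = 1339 bp
  8299 − 6582 = 1717 bp
  10988 − 8299 = 2689 bp
Sorted largest to smallest: 2689, 2227, 1924, 1717, 1339, 848, 244 bp.

2689, 2227, 1924, 1717, 1339, 848, 244 bp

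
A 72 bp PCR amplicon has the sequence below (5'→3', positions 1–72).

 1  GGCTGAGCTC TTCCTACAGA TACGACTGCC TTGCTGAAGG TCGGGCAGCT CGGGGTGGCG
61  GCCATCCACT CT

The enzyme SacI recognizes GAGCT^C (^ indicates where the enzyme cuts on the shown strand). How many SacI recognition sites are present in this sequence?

GAGCTC occurs starting at position 5.
SacI cuts at 1 site.

1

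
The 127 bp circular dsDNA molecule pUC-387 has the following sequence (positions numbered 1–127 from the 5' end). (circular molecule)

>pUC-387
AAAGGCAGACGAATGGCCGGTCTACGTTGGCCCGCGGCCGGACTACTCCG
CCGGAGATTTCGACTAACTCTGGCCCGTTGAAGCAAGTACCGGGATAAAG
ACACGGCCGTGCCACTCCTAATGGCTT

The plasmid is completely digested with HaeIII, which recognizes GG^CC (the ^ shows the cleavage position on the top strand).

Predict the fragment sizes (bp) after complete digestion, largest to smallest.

37, 36, 33, 14, 7 bp

HaeIII sites (GGCC) start at positions 15, 29, 36, 72, 105.
HaeIII cuts after base 2 of each site, so after positions 16, 30, 37, 73, 106.
Circular molecule, 5 cuts → 5 fragments:
  17–30 → 14 bp
  31–37 → 7 bp
  38–73 → 36 bp
  74–106 → 33 bp
  107–127 then 1–16 → 21 + 16 = 37 bp
Sorted largest to smallest: 37, 36, 33, 14, 7 bp.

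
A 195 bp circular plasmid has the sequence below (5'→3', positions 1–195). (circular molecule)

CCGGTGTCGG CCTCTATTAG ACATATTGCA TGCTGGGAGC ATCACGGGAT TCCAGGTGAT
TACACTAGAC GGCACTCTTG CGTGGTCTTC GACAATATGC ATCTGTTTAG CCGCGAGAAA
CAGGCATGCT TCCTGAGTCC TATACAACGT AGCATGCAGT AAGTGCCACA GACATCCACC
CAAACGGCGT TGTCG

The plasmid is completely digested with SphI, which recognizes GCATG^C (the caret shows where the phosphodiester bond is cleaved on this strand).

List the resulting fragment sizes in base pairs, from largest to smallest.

SphI sites (GCATGC) start at positions 28, 124, 152.
SphI cuts after base 5 of each site (before the last base), so after positions 32, 128, 156.
Circular molecule, 3 cuts → 3 fragments:
  33–128 → 96 bp
  129–156 → 28 bp
  157–195 then 1–32 → 39 + 32 = 71 bp
Sorted largest to smallest: 96, 71, 28 bp.

96, 71, 28 bp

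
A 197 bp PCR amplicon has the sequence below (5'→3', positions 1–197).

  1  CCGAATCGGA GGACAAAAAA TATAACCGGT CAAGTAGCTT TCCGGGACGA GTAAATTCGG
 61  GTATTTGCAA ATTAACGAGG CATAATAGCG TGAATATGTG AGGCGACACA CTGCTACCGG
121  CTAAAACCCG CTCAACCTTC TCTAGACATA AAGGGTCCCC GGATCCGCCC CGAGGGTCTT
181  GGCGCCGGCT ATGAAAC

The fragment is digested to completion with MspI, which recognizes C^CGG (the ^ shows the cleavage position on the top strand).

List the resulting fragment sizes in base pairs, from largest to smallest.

75, 42, 26, 26, 16, 12 bp

MspI sites (CCGG) start at positions 26, 42, 117, 159, 185.
MspI cuts after the first base of each site, so after positions 26, 42, 117, 159, 185.
Linear molecule, 5 cuts → 6 fragments:
  1–26 → 26 bp
  27–42 → 16 bp
  43–117 → 75 bp
  118–159 → 42 bp
  160–185 → 26 bp
  186–197 → 12 bp
Sorted largest to smallest: 75, 42, 26, 26, 16, 12 bp.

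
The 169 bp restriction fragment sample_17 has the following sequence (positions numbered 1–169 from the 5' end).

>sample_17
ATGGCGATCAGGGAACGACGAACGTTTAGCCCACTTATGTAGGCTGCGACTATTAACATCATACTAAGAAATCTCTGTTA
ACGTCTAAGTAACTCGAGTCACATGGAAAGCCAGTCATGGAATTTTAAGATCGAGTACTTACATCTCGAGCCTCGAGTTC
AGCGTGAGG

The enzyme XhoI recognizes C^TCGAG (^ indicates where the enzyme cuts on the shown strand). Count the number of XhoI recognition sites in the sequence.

CTCGAG occurs starting at positions 93, 145, 152.
XhoI cuts at 3 sites.

3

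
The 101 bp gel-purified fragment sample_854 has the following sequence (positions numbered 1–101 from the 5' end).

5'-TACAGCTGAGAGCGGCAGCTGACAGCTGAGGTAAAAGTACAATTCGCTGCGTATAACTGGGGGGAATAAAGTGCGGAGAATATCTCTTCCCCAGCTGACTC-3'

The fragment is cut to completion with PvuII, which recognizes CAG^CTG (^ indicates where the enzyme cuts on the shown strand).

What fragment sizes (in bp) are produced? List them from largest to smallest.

PvuII sites (CAGCTG) start at positions 3, 16, 23, 92.
PvuII cuts after base 3 of each site, so after positions 5, 18, 25, 94.
Linear molecule, 4 cuts → 5 fragments:
  1–5 → 5 bp
  6–18 → 13 bp
  19–25 → 7 bp
  26–94 → 69 bp
  95–101 → 7 bp
Sorted largest to smallest: 69, 13, 7, 7, 5 bp.

69, 13, 7, 7, 5 bp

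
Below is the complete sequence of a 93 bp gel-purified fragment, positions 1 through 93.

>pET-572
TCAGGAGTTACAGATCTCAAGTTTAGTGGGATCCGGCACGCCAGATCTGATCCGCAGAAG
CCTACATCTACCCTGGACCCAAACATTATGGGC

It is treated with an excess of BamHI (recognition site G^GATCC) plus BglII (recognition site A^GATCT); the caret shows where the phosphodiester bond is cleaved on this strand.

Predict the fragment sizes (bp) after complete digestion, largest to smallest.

50, 17, 14, 12 bp

The BamHI site (GGATCC) starts at position 29.
BamHI cuts after the first base of each site, so after position 29.
BglII sites (AGATCT) start at positions 12, 43.
BglII cuts after the first base of each site, so after positions 12, 43.
Combined cut positions: 12, 29, 43.
Linear molecule, 3 cuts → 4 fragments:
  1–12 → 12 bp
  13–29 → 17 bp
  30–43 → 14 bp
  44–93 → 50 bp
Sorted largest to smallest: 50, 17, 14, 12 bp.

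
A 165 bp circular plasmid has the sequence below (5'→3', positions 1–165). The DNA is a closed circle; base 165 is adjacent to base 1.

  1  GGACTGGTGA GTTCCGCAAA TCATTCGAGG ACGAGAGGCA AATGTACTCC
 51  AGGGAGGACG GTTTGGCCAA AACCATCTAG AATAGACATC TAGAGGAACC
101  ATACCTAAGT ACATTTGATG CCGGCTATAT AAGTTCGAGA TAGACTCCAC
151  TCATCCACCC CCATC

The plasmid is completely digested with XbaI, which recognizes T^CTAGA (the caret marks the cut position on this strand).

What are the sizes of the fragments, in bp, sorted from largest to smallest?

152, 13 bp

XbaI sites (TCTAGA) start at positions 76, 89.
XbaI cuts after the first base of each site, so after positions 76, 89.
Circular molecule, 2 cuts → 2 fragments:
  77–89 → 13 bp
  90–165 then 1–76 → 76 + 76 = 152 bp
Sorted largest to smallest: 152, 13 bp.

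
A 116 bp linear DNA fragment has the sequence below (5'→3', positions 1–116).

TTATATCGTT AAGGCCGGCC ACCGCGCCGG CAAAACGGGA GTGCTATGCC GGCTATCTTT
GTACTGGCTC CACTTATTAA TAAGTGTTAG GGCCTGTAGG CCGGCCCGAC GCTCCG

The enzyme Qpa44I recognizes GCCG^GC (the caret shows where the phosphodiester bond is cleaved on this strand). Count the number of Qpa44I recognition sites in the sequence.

4

GCCGGC occurs starting at positions 14, 26, 48, 100.
Qpa44I cuts at 4 sites.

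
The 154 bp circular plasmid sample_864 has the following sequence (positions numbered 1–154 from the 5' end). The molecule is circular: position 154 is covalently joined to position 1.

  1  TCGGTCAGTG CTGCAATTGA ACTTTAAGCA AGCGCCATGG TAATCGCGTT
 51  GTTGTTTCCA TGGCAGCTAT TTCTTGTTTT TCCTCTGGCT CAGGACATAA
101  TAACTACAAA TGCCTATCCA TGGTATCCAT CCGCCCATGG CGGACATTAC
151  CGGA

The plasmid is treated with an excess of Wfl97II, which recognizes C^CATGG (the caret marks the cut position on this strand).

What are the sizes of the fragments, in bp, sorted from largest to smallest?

60, 54, 23, 17 bp

Wfl97II sites (CCATGG) start at positions 35, 58, 118, 135.
Wfl97II cuts after the first base of each site, so after positions 35, 58, 118, 135.
Circular molecule, 4 cuts → 4 fragments:
  36–58 → 23 bp
  59–118 → 60 bp
  119–135 → 17 bp
  136–154 then 1–35 → 19 + 35 = 54 bp
Sorted largest to smallest: 60, 54, 23, 17 bp.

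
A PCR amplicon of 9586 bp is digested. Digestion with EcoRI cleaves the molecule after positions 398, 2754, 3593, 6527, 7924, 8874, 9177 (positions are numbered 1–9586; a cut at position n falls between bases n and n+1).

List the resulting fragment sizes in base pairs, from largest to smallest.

2934, 2356, 1397, 950, 839, 409, 398, 303 bp

Linear molecule, 7 cuts → 8 fragments:
  398 − 0 = 398 bp
  2754 − 398 = 2356 bp
  3593 − 2754 = 839 bp
  6527 − 3593 = 2934 bp
  7924 − 6527 = 1397 bp
  8874 − 7924 = 950 bp
  9177 − 8874 = 303 bp
  9586 − 9177 = 409 bp
Sorted largest to smallest: 2934, 2356, 1397, 950, 839, 409, 398, 303 bp.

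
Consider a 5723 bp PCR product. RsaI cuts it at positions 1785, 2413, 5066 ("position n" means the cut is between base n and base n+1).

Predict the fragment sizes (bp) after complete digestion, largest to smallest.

Linear molecule, 3 cuts → 4 fragments:
  1785 − 0 = 1785 bp
  2413 − 1785 = 628 bp
  5066 − 2413 = 2653 bp
  5723 − 5066 = 657 bp
Sorted largest to smallest: 2653, 1785, 657, 628 bp.

2653, 1785, 657, 628 bp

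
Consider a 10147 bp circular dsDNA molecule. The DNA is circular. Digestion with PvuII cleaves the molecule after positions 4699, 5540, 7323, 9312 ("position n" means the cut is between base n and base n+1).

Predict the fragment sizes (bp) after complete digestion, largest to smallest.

5534, 1989, 1783, 841 bp

Circular molecule, 4 cuts → 4 fragments:
  5540 − 4699 = 841 bp
  7323 − 5540 = 1783 bp
  9312 − 7323 = 1989 bp
  wrap: 10147 − 9312 + 4699 = 5534 bp
Sorted largest to smallest: 5534, 1989, 1783, 841 bp.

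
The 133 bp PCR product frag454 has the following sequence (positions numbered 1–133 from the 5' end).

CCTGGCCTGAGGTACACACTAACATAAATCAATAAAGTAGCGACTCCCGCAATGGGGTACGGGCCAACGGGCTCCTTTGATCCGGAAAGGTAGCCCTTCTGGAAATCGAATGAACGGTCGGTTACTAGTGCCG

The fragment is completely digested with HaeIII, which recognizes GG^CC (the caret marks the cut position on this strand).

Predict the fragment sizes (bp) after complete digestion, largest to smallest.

70, 58, 5 bp

HaeIII sites (GGCC) start at positions 4, 62.
HaeIII cuts after base 2 of each site, so after positions 5, 63.
Linear molecule, 2 cuts → 3 fragments:
  1–5 → 5 bp
  6–63 → 58 bp
  64–133 → 70 bp
Sorted largest to smallest: 70, 58, 5 bp.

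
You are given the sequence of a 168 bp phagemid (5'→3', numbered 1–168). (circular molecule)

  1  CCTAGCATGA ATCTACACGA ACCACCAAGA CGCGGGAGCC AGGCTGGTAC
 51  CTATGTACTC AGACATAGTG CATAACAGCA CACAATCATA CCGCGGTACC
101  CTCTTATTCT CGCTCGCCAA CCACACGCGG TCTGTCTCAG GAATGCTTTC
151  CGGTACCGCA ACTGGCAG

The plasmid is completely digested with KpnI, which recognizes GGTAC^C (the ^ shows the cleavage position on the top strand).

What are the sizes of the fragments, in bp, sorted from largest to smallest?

62, 57, 49 bp

KpnI sites (GGTACC) start at positions 46, 95, 152.
KpnI cuts after base 5 of each site (before the last base), so after positions 50, 99, 156.
Circular molecule, 3 cuts → 3 fragments:
  51–99 → 49 bp
  100–156 → 57 bp
  157–168 then 1–50 → 12 + 50 = 62 bp
Sorted largest to smallest: 62, 57, 49 bp.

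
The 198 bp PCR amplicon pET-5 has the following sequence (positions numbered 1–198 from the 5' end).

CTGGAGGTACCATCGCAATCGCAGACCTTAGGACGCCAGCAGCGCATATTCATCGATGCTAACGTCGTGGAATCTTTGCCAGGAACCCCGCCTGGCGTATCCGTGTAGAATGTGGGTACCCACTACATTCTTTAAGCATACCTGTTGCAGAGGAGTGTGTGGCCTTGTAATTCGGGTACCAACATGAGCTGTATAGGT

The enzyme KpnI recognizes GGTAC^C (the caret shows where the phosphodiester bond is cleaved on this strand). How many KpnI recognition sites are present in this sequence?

3

GGTACC occurs starting at positions 6, 115, 175.
KpnI cuts at 3 sites.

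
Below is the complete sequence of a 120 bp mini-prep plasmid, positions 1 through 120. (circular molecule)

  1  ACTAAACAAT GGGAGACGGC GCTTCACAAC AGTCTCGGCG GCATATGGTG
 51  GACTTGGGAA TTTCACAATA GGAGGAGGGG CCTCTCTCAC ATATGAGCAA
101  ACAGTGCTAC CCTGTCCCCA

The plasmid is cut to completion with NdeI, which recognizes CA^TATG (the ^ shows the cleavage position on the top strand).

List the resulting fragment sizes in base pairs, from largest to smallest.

NdeI sites (CATATG) start at positions 42, 90.
NdeI cuts after base 2 of each site, so after positions 43, 91.
Circular molecule, 2 cuts → 2 fragments:
  44–91 → 48 bp
  92–120 then 1–43 → 29 + 43 = 72 bp
Sorted largest to smallest: 72, 48 bp.

72, 48 bp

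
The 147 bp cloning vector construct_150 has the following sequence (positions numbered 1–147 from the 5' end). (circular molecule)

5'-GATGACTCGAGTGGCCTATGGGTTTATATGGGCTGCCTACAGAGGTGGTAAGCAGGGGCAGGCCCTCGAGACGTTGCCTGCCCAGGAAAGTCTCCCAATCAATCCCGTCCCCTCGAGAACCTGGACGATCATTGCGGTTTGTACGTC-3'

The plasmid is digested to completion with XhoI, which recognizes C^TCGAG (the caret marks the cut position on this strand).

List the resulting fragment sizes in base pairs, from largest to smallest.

XhoI sites (CTCGAG) start at positions 6, 65, 112.
XhoI cuts after the first base of each site, so after positions 6, 65, 112.
Circular molecule, 3 cuts → 3 fragments:
  7–65 → 59 bp
  66–112 → 47 bp
  113–147 then 1–6 → 35 + 6 = 41 bp
Sorted largest to smallest: 59, 47, 41 bp.

59, 47, 41 bp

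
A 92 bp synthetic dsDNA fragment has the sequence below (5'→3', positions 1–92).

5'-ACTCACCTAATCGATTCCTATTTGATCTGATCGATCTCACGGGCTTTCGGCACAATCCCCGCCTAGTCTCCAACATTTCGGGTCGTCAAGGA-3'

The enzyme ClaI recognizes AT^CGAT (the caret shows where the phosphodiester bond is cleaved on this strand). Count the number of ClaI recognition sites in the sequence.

2

ATCGAT occurs starting at positions 10, 30.
ClaI cuts at 2 sites.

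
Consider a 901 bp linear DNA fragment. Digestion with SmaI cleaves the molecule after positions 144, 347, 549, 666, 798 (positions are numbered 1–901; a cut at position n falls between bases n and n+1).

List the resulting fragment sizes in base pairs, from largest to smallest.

203, 202, 144, 132, 117, 103 bp

Linear molecule, 5 cuts → 6 fragments:
  144 − 0 = 144 bp
  347 − 144 = 203 bp
  549 − 347 = 202 bp
  666 − 549 = 117 bp
  798 − 666 = 132 bp
  901 − 798 = 103 bp
Sorted largest to smallest: 203, 202, 144, 132, 117, 103 bp.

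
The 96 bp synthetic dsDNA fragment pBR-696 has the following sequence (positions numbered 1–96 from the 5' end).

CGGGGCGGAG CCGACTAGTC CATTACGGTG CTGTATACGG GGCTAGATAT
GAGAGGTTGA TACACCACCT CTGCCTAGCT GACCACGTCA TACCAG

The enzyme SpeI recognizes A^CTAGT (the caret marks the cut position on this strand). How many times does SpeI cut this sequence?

1

ACTAGT occurs starting at position 14.
SpeI cuts at 1 site.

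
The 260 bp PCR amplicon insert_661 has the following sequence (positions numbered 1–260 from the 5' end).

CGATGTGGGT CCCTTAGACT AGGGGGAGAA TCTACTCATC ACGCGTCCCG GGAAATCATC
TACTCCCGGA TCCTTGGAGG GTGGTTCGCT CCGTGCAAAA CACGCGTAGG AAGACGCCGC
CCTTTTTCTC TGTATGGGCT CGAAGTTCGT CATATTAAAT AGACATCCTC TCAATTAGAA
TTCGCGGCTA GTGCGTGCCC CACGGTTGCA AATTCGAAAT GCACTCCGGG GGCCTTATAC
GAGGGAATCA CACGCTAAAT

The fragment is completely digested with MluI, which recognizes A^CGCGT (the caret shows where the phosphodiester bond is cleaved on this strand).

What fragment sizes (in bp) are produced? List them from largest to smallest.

MluI sites (ACGCGT) start at positions 41, 102.
MluI cuts after the first base of each site, so after positions 41, 102.
Linear molecule, 2 cuts → 3 fragments:
  1–41 → 41 bp
  42–102 → 61 bp
  103–260 → 158 bp
Sorted largest to smallest: 158, 61, 41 bp.

158, 61, 41 bp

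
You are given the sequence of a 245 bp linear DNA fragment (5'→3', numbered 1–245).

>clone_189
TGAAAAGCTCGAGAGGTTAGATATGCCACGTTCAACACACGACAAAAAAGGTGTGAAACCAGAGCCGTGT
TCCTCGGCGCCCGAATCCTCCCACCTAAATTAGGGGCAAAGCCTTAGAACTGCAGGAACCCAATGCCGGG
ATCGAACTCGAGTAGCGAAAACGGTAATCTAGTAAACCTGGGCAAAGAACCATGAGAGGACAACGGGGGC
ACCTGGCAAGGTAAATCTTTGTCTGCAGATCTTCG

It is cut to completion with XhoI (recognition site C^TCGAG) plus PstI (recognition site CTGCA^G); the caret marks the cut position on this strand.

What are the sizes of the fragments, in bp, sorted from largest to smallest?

116, 90, 23, 8, 8 bp

XhoI sites (CTCGAG) start at positions 8, 147.
XhoI cuts after the first base of each site, so after positions 8, 147.
PstI sites (CTGCAG) start at positions 120, 233.
PstI cuts after base 5 of each site (before the last base), so after positions 124, 237.
Combined cut positions: 8, 124, 147, 237.
Linear molecule, 4 cuts → 5 fragments:
  1–8 → 8 bp
  9–124 → 116 bp
  125–147 → 23 bp
  148–237 → 90 bp
  238–245 → 8 bp
Sorted largest to smallest: 116, 90, 23, 8, 8 bp.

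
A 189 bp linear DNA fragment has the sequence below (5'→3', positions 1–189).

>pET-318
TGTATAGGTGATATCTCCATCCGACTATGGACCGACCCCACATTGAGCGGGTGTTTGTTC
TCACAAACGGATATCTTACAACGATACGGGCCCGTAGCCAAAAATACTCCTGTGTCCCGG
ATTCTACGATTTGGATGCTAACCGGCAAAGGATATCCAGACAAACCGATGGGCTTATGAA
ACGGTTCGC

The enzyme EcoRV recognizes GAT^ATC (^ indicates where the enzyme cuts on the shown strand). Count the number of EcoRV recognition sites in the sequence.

3

GATATC occurs starting at positions 10, 70, 151.
EcoRV cuts at 3 sites.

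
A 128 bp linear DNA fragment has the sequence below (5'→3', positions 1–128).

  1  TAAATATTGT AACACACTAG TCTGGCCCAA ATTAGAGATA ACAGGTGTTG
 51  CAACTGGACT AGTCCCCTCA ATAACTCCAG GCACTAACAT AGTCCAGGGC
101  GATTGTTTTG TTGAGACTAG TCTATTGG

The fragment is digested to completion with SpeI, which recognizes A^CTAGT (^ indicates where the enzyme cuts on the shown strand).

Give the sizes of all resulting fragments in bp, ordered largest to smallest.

SpeI sites (ACTAGT) start at positions 16, 58, 116.
SpeI cuts after the first base of each site, so after positions 16, 58, 116.
Linear molecule, 3 cuts → 4 fragments:
  1–16 → 16 bp
  17–58 → 42 bp
  59–116 → 58 bp
  117–128 → 12 bp
Sorted largest to smallest: 58, 42, 16, 12 bp.

58, 42, 16, 12 bp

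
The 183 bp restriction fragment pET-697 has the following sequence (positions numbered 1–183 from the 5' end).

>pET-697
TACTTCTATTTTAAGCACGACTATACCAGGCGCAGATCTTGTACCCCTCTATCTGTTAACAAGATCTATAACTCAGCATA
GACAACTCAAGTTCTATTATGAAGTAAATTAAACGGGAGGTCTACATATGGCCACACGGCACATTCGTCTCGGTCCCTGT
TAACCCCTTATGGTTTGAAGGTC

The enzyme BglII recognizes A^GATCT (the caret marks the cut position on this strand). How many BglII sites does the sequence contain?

AGATCT occurs starting at positions 34, 62.
BglII cuts at 2 sites.

2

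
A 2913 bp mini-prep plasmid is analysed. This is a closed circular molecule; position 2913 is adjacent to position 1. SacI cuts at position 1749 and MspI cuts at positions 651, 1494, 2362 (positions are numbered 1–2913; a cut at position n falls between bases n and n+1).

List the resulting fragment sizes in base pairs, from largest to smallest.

Combined cut positions (sorted): 651, 1494, 1749, 2362.
Circular molecule, 4 cuts → 4 fragments:
  1494 − 651 = 843 bp
  1749 − 1494 = 255 bp
  2362 − 1749 = 613 bp
  wrap: 2913 − 2362 + 651 = 1202 bp
Sorted largest to smallest: 1202, 843, 613, 255 bp.

1202, 843, 613, 255 bp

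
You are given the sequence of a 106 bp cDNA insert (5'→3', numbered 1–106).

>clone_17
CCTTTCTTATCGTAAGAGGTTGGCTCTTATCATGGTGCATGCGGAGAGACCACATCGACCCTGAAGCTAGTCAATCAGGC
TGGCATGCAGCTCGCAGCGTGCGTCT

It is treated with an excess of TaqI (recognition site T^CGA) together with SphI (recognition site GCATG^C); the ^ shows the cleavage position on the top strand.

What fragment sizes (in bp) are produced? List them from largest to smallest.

41, 32, 19, 14 bp

The TaqI site (TCGA) starts at position 55.
TaqI cuts after the first base of each site, so after position 55.
SphI sites (GCATGC) start at positions 37, 83.
SphI cuts after base 5 of each site (before the last base), so after positions 41, 87.
Combined cut positions: 41, 55, 87.
Linear molecule, 3 cuts → 4 fragments:
  1–41 → 41 bp
  42–55 → 14 bp
  56–87 → 32 bp
  88–106 → 19 bp
Sorted largest to smallest: 41, 32, 19, 14 bp.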